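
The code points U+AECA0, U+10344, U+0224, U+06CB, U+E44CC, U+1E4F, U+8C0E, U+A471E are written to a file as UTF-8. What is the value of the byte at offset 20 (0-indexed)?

U+AECA0 → 4-byte form F2 AE B2 A0 at offsets 0–3.
U+10344 → 4-byte form F0 90 8D 84 at offsets 4–7.
U+0224 → 2-byte form C8 A4 at offsets 8–9.
U+06CB → 2-byte form DB 8B at offsets 10–11.
U+E44CC → 4-byte form F3 A4 93 8C at offsets 12–15.
U+1E4F → 3-byte form E1 B9 8F at offsets 16–18.
U+8C0E → 3-byte form E8 B0 8E at offsets 19–21.
Offset 20 falls in char 7's range; it's byte 2 of E8 B0 8E = 0xB0.

0xB0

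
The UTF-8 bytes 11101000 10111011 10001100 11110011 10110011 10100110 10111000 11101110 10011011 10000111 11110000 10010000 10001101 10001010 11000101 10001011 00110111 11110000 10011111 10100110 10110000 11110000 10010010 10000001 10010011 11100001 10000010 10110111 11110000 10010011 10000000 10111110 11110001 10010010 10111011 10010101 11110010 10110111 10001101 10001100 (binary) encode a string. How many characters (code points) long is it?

Byte at offset 0: 0xE8 = 11101000 → 3-byte char (#1). Advance 3.
Byte at offset 3: 0xF3 = 11110011 → 4-byte char (#2). Advance 4.
Byte at offset 7: 0xEE = 11101110 → 3-byte char (#3). Advance 3.
Byte at offset 10: 0xF0 = 11110000 → 4-byte char (#4). Advance 4.
Byte at offset 14: 0xC5 = 11000101 → 2-byte char (#5). Advance 2.
Byte at offset 16: 0x37 = 00110111 → 1-byte char (#6). Advance 1.
Byte at offset 17: 0xF0 = 11110000 → 4-byte char (#7). Advance 4.
Byte at offset 21: 0xF0 = 11110000 → 4-byte char (#8). Advance 4.
Byte at offset 25: 0xE1 = 11100001 → 3-byte char (#9). Advance 3.
Byte at offset 28: 0xF0 = 11110000 → 4-byte char (#10). Advance 4.
Byte at offset 32: 0xF1 = 11110001 → 4-byte char (#11). Advance 4.
Byte at offset 36: 0xF2 = 11110010 → 4-byte char (#12). Advance 4.
Reached end at offset 40 after 12 code points.

12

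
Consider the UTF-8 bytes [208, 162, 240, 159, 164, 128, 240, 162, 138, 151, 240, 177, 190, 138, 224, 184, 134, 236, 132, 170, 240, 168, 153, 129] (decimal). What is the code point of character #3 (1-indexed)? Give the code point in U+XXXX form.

U+22297

Offset 0: leading byte 0xD0 = 11010000 → 2-byte char #1 = D0 A2.
Offset 2: leading byte 0xF0 = 11110000 → 4-byte char #2 = F0 9F A4 80.
Offset 6: leading byte 0xF0 = 11110000 → 4-byte char #3 = F0 A2 8A 97.
Leading byte 0xF0 = 11110000 matches 11110xxx → 4-byte sequence.
Byte 1: 0xF0 = 11110000, payload 000 (3 bits).
Byte 2: 0xA2 = 10100010 (10xxxxxx ✓), payload 100010.
Byte 3: 0x8A = 10001010 (10xxxxxx ✓), payload 001010.
Byte 4: 0x97 = 10010111 (10xxxxxx ✓), payload 010111.
Concatenate: 000100010001010010111 = 0x22297 (21 bits → U+22297).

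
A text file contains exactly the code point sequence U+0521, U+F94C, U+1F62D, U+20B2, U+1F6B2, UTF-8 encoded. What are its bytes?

D4 A1 EF A5 8C F0 9F 98 AD E2 82 B2 F0 9F 9A B2

U+0521: 2-byte form → D4 A1.
U+F94C: 3-byte form → EF A5 8C.
U+1F62D: 4-byte form → F0 9F 98 AD.
U+20B2: 3-byte form → E2 82 B2.
U+1F6B2: 4-byte form → F0 9F 9A B2.
Concatenated (16 bytes): D4 A1 EF A5 8C F0 9F 98 AD E2 82 B2 F0 9F 9A B2.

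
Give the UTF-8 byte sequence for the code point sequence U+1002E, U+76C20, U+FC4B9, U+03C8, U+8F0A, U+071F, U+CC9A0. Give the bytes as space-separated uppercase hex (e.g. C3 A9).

U+1002E: 4-byte form → F0 90 80 AE.
U+76C20: 4-byte form → F1 B6 B0 A0.
U+FC4B9: 4-byte form → F3 BC 92 B9.
U+03C8: 2-byte form → CF 88.
U+8F0A: 3-byte form → E8 BC 8A.
U+071F: 2-byte form → DC 9F.
U+CC9A0: 4-byte form → F3 8C A6 A0.
Concatenated (23 bytes): F0 90 80 AE F1 B6 B0 A0 F3 BC 92 B9 CF 88 E8 BC 8A DC 9F F3 8C A6 A0.

F0 90 80 AE F1 B6 B0 A0 F3 BC 92 B9 CF 88 E8 BC 8A DC 9F F3 8C A6 A0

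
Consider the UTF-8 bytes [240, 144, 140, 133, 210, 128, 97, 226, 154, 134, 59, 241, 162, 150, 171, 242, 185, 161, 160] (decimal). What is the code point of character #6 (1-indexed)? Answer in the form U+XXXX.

U+625AB

Offset 0: leading byte 0xF0 = 11110000 → 4-byte char #1 = F0 90 8C 85.
Offset 4: leading byte 0xD2 = 11010010 → 2-byte char #2 = D2 80.
Offset 6: leading byte 0x61 = 01100001 → 1-byte char #3 = 61.
Offset 7: leading byte 0xE2 = 11100010 → 3-byte char #4 = E2 9A 86.
Offset 10: leading byte 0x3B = 00111011 → 1-byte char #5 = 3B.
Offset 11: leading byte 0xF1 = 11110001 → 4-byte char #6 = F1 A2 96 AB.
Leading byte 0xF1 = 11110001 matches 11110xxx → 4-byte sequence.
Byte 1: 0xF1 = 11110001, payload 001 (3 bits).
Byte 2: 0xA2 = 10100010 (10xxxxxx ✓), payload 100010.
Byte 3: 0x96 = 10010110 (10xxxxxx ✓), payload 010110.
Byte 4: 0xAB = 10101011 (10xxxxxx ✓), payload 101011.
Concatenate: 001100010010110101011 = 0x625AB (21 bits → U+625AB).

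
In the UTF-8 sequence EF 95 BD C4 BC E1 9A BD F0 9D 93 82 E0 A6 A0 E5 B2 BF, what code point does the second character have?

Offset 0: leading byte 0xEF = 11101111 → 3-byte char #1 = EF 95 BD.
Offset 3: leading byte 0xC4 = 11000100 → 2-byte char #2 = C4 BC.
Leading byte 0xC4 = 11000100 matches 110xxxxx → 2-byte sequence.
Byte 1: 0xC4 = 11000100, payload 00100 (5 bits).
Byte 2: 0xBC = 10111100 (10xxxxxx ✓), payload 111100.
Concatenate: 00100111100 = 0x13C (11 bits → U+013C).

U+013C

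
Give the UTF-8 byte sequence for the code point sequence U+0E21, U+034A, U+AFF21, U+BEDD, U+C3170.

U+0E21: 3-byte form → E0 B8 A1.
U+034A: 2-byte form → CD 8A.
U+AFF21: 4-byte form → F2 AF BC A1.
U+BEDD: 3-byte form → EB BB 9D.
U+C3170: 4-byte form → F3 83 85 B0.
Concatenated (16 bytes): E0 B8 A1 CD 8A F2 AF BC A1 EB BB 9D F3 83 85 B0.

E0 B8 A1 CD 8A F2 AF BC A1 EB BB 9D F3 83 85 B0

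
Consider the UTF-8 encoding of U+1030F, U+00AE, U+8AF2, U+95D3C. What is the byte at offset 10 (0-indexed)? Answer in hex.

U+1030F → 4-byte form F0 90 8C 8F at offsets 0–3.
U+00AE → 2-byte form C2 AE at offsets 4–5.
U+8AF2 → 3-byte form E8 AB B2 at offsets 6–8.
U+95D3C → 4-byte form F2 95 B4 BC at offsets 9–12.
Offset 10 falls in char 4's range; it's byte 2 of F2 95 B4 BC = 0x95.

0x95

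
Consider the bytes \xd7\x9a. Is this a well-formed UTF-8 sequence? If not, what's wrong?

Leading byte 0xD7 = 11010111 → 2-byte form.
Continuation bytes 0x9A=10011010 all match 10xxxxxx.
Decoded value 0x5DA is ≥ 0x80 (shortest form) and not a surrogate.

valid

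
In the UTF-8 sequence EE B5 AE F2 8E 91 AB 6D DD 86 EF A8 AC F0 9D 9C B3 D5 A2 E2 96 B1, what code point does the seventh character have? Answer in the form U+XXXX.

Offset 0: leading byte 0xEE = 11101110 → 3-byte char #1 = EE B5 AE.
Offset 3: leading byte 0xF2 = 11110010 → 4-byte char #2 = F2 8E 91 AB.
Offset 7: leading byte 0x6D = 01101101 → 1-byte char #3 = 6D.
Offset 8: leading byte 0xDD = 11011101 → 2-byte char #4 = DD 86.
Offset 10: leading byte 0xEF = 11101111 → 3-byte char #5 = EF A8 AC.
Offset 13: leading byte 0xF0 = 11110000 → 4-byte char #6 = F0 9D 9C B3.
Offset 17: leading byte 0xD5 = 11010101 → 2-byte char #7 = D5 A2.
Leading byte 0xD5 = 11010101 matches 110xxxxx → 2-byte sequence.
Byte 1: 0xD5 = 11010101, payload 10101 (5 bits).
Byte 2: 0xA2 = 10100010 (10xxxxxx ✓), payload 100010.
Concatenate: 10101100010 = 0x562 (11 bits → U+0562).

U+0562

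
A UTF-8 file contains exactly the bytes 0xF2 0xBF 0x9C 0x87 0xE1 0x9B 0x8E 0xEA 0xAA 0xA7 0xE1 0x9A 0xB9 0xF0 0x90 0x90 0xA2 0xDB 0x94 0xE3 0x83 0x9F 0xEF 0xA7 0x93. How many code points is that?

8

Byte at offset 0: 0xF2 = 11110010 → 4-byte char (#1). Advance 4.
Byte at offset 4: 0xE1 = 11100001 → 3-byte char (#2). Advance 3.
Byte at offset 7: 0xEA = 11101010 → 3-byte char (#3). Advance 3.
Byte at offset 10: 0xE1 = 11100001 → 3-byte char (#4). Advance 3.
Byte at offset 13: 0xF0 = 11110000 → 4-byte char (#5). Advance 4.
Byte at offset 17: 0xDB = 11011011 → 2-byte char (#6). Advance 2.
Byte at offset 19: 0xE3 = 11100011 → 3-byte char (#7). Advance 3.
Byte at offset 22: 0xEF = 11101111 → 3-byte char (#8). Advance 3.
Reached end at offset 25 after 8 code points.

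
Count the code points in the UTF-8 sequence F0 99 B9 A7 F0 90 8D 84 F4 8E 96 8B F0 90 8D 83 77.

5

Byte at offset 0: 0xF0 = 11110000 → 4-byte char (#1). Advance 4.
Byte at offset 4: 0xF0 = 11110000 → 4-byte char (#2). Advance 4.
Byte at offset 8: 0xF4 = 11110100 → 4-byte char (#3). Advance 4.
Byte at offset 12: 0xF0 = 11110000 → 4-byte char (#4). Advance 4.
Byte at offset 16: 0x77 = 01110111 → 1-byte char (#5). Advance 1.
Reached end at offset 17 after 5 code points.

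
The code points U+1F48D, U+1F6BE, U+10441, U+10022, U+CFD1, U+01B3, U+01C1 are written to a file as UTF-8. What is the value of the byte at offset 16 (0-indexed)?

0xEC

U+1F48D → 4-byte form F0 9F 92 8D at offsets 0–3.
U+1F6BE → 4-byte form F0 9F 9A BE at offsets 4–7.
U+10441 → 4-byte form F0 90 91 81 at offsets 8–11.
U+10022 → 4-byte form F0 90 80 A2 at offsets 12–15.
U+CFD1 → 3-byte form EC BF 91 at offsets 16–18.
Offset 16 falls in char 5's range; it's byte 1 of EC BF 91 = 0xEC.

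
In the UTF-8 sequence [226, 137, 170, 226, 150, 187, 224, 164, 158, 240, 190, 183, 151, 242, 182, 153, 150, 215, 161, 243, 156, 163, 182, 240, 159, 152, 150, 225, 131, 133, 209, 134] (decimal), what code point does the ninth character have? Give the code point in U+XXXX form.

Offset 0: leading byte 0xE2 = 11100010 → 3-byte char #1 = E2 89 AA.
Offset 3: leading byte 0xE2 = 11100010 → 3-byte char #2 = E2 96 BB.
Offset 6: leading byte 0xE0 = 11100000 → 3-byte char #3 = E0 A4 9E.
Offset 9: leading byte 0xF0 = 11110000 → 4-byte char #4 = F0 BE B7 97.
Offset 13: leading byte 0xF2 = 11110010 → 4-byte char #5 = F2 B6 99 96.
Offset 17: leading byte 0xD7 = 11010111 → 2-byte char #6 = D7 A1.
Offset 19: leading byte 0xF3 = 11110011 → 4-byte char #7 = F3 9C A3 B6.
Offset 23: leading byte 0xF0 = 11110000 → 4-byte char #8 = F0 9F 98 96.
Offset 27: leading byte 0xE1 = 11100001 → 3-byte char #9 = E1 83 85.
Leading byte 0xE1 = 11100001 matches 1110xxxx → 3-byte sequence.
Byte 1: 0xE1 = 11100001, payload 0001 (4 bits).
Byte 2: 0x83 = 10000011 (10xxxxxx ✓), payload 000011.
Byte 3: 0x85 = 10000101 (10xxxxxx ✓), payload 000101.
Concatenate: 0001000011000101 = 0x10C5 (16 bits → U+10C5).

U+10C5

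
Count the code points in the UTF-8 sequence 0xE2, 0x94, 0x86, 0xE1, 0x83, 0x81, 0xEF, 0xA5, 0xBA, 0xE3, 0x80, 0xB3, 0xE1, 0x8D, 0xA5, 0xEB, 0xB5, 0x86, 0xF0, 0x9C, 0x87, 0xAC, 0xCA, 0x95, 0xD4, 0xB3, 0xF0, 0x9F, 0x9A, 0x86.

Byte at offset 0: 0xE2 = 11100010 → 3-byte char (#1). Advance 3.
Byte at offset 3: 0xE1 = 11100001 → 3-byte char (#2). Advance 3.
Byte at offset 6: 0xEF = 11101111 → 3-byte char (#3). Advance 3.
Byte at offset 9: 0xE3 = 11100011 → 3-byte char (#4). Advance 3.
Byte at offset 12: 0xE1 = 11100001 → 3-byte char (#5). Advance 3.
Byte at offset 15: 0xEB = 11101011 → 3-byte char (#6). Advance 3.
Byte at offset 18: 0xF0 = 11110000 → 4-byte char (#7). Advance 4.
Byte at offset 22: 0xCA = 11001010 → 2-byte char (#8). Advance 2.
Byte at offset 24: 0xD4 = 11010100 → 2-byte char (#9). Advance 2.
Byte at offset 26: 0xF0 = 11110000 → 4-byte char (#10). Advance 4.
Reached end at offset 30 after 10 code points.

10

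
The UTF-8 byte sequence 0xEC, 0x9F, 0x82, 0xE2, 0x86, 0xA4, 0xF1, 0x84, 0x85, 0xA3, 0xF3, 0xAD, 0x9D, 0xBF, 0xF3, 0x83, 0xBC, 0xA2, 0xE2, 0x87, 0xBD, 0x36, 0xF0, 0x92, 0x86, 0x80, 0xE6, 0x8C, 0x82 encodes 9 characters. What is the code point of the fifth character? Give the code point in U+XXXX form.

Offset 0: leading byte 0xEC = 11101100 → 3-byte char #1 = EC 9F 82.
Offset 3: leading byte 0xE2 = 11100010 → 3-byte char #2 = E2 86 A4.
Offset 6: leading byte 0xF1 = 11110001 → 4-byte char #3 = F1 84 85 A3.
Offset 10: leading byte 0xF3 = 11110011 → 4-byte char #4 = F3 AD 9D BF.
Offset 14: leading byte 0xF3 = 11110011 → 4-byte char #5 = F3 83 BC A2.
Leading byte 0xF3 = 11110011 matches 11110xxx → 4-byte sequence.
Byte 1: 0xF3 = 11110011, payload 011 (3 bits).
Byte 2: 0x83 = 10000011 (10xxxxxx ✓), payload 000011.
Byte 3: 0xBC = 10111100 (10xxxxxx ✓), payload 111100.
Byte 4: 0xA2 = 10100010 (10xxxxxx ✓), payload 100010.
Concatenate: 011000011111100100010 = 0xC3F22 (21 bits → U+C3F22).

U+C3F22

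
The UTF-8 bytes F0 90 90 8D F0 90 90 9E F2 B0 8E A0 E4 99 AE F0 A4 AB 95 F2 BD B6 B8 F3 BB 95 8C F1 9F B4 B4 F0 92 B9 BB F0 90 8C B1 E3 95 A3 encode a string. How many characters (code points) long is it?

11

Byte at offset 0: 0xF0 = 11110000 → 4-byte char (#1). Advance 4.
Byte at offset 4: 0xF0 = 11110000 → 4-byte char (#2). Advance 4.
Byte at offset 8: 0xF2 = 11110010 → 4-byte char (#3). Advance 4.
Byte at offset 12: 0xE4 = 11100100 → 3-byte char (#4). Advance 3.
Byte at offset 15: 0xF0 = 11110000 → 4-byte char (#5). Advance 4.
Byte at offset 19: 0xF2 = 11110010 → 4-byte char (#6). Advance 4.
Byte at offset 23: 0xF3 = 11110011 → 4-byte char (#7). Advance 4.
Byte at offset 27: 0xF1 = 11110001 → 4-byte char (#8). Advance 4.
Byte at offset 31: 0xF0 = 11110000 → 4-byte char (#9). Advance 4.
Byte at offset 35: 0xF0 = 11110000 → 4-byte char (#10). Advance 4.
Byte at offset 39: 0xE3 = 11100011 → 3-byte char (#11). Advance 3.
Reached end at offset 42 after 11 code points.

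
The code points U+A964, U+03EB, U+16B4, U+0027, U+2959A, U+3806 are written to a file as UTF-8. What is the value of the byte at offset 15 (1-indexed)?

0xA0

1-indexed offset 15 is 0-indexed offset 14.
U+A964 → 3-byte form EA A5 A4 at offsets 0–2.
U+03EB → 2-byte form CF AB at offsets 3–4.
U+16B4 → 3-byte form E1 9A B4 at offsets 5–7.
U+0027 → 1-byte form 27 at offsets 8–8.
U+2959A → 4-byte form F0 A9 96 9A at offsets 9–12.
U+3806 → 3-byte form E3 A0 86 at offsets 13–15.
Offset 14 falls in char 6's range; it's byte 2 of E3 A0 86 = 0xA0.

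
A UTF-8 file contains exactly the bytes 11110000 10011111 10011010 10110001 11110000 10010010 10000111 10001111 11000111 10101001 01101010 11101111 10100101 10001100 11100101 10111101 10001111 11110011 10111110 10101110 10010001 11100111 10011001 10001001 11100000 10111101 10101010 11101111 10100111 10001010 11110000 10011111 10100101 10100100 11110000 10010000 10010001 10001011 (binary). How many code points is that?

Byte at offset 0: 0xF0 = 11110000 → 4-byte char (#1). Advance 4.
Byte at offset 4: 0xF0 = 11110000 → 4-byte char (#2). Advance 4.
Byte at offset 8: 0xC7 = 11000111 → 2-byte char (#3). Advance 2.
Byte at offset 10: 0x6A = 01101010 → 1-byte char (#4). Advance 1.
Byte at offset 11: 0xEF = 11101111 → 3-byte char (#5). Advance 3.
Byte at offset 14: 0xE5 = 11100101 → 3-byte char (#6). Advance 3.
Byte at offset 17: 0xF3 = 11110011 → 4-byte char (#7). Advance 4.
Byte at offset 21: 0xE7 = 11100111 → 3-byte char (#8). Advance 3.
Byte at offset 24: 0xE0 = 11100000 → 3-byte char (#9). Advance 3.
Byte at offset 27: 0xEF = 11101111 → 3-byte char (#10). Advance 3.
Byte at offset 30: 0xF0 = 11110000 → 4-byte char (#11). Advance 4.
Byte at offset 34: 0xF0 = 11110000 → 4-byte char (#12). Advance 4.
Reached end at offset 38 after 12 code points.

12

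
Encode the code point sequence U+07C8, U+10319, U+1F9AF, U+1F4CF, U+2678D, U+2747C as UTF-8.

U+07C8: 2-byte form → DF 88.
U+10319: 4-byte form → F0 90 8C 99.
U+1F9AF: 4-byte form → F0 9F A6 AF.
U+1F4CF: 4-byte form → F0 9F 93 8F.
U+2678D: 4-byte form → F0 A6 9E 8D.
U+2747C: 4-byte form → F0 A7 91 BC.
Concatenated (22 bytes): DF 88 F0 90 8C 99 F0 9F A6 AF F0 9F 93 8F F0 A6 9E 8D F0 A7 91 BC.

DF 88 F0 90 8C 99 F0 9F A6 AF F0 9F 93 8F F0 A6 9E 8D F0 A7 91 BC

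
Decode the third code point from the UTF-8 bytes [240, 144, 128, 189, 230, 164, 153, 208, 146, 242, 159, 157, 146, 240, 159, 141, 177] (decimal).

U+0412

Offset 0: leading byte 0xF0 = 11110000 → 4-byte char #1 = F0 90 80 BD.
Offset 4: leading byte 0xE6 = 11100110 → 3-byte char #2 = E6 A4 99.
Offset 7: leading byte 0xD0 = 11010000 → 2-byte char #3 = D0 92.
Leading byte 0xD0 = 11010000 matches 110xxxxx → 2-byte sequence.
Byte 1: 0xD0 = 11010000, payload 10000 (5 bits).
Byte 2: 0x92 = 10010010 (10xxxxxx ✓), payload 010010.
Concatenate: 10000010010 = 0x412 (11 bits → U+0412).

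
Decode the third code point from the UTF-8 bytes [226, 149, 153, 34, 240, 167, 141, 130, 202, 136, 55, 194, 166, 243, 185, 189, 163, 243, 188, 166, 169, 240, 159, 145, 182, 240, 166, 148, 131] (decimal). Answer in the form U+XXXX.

Offset 0: leading byte 0xE2 = 11100010 → 3-byte char #1 = E2 95 99.
Offset 3: leading byte 0x22 = 00100010 → 1-byte char #2 = 22.
Offset 4: leading byte 0xF0 = 11110000 → 4-byte char #3 = F0 A7 8D 82.
Leading byte 0xF0 = 11110000 matches 11110xxx → 4-byte sequence.
Byte 1: 0xF0 = 11110000, payload 000 (3 bits).
Byte 2: 0xA7 = 10100111 (10xxxxxx ✓), payload 100111.
Byte 3: 0x8D = 10001101 (10xxxxxx ✓), payload 001101.
Byte 4: 0x82 = 10000010 (10xxxxxx ✓), payload 000010.
Concatenate: 000100111001101000010 = 0x27342 (21 bits → U+27342).

U+27342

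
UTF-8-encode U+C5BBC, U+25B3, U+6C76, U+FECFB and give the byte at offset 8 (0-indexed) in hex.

U+C5BBC → 4-byte form F3 85 AE BC at offsets 0–3.
U+25B3 → 3-byte form E2 96 B3 at offsets 4–6.
U+6C76 → 3-byte form E6 B1 B6 at offsets 7–9.
Offset 8 falls in char 3's range; it's byte 2 of E6 B1 B6 = 0xB1.

0xB1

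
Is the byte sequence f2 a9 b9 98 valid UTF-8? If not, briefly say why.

valid

Leading byte 0xF2 = 11110010 → 4-byte form.
Continuation bytes 0xA9=10101001, 0xB9=10111001, 0x98=10011000 all match 10xxxxxx.
Decoded value 0xA9E58 is ≥ 0x10000 (shortest form) and not a surrogate.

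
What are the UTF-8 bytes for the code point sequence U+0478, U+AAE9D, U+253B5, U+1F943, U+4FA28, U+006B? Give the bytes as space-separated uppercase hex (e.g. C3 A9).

U+0478: 2-byte form → D1 B8.
U+AAE9D: 4-byte form → F2 AA BA 9D.
U+253B5: 4-byte form → F0 A5 8E B5.
U+1F943: 4-byte form → F0 9F A5 83.
U+4FA28: 4-byte form → F1 8F A8 A8.
U+006B: 1-byte form → 6B.
Concatenated (19 bytes): D1 B8 F2 AA BA 9D F0 A5 8E B5 F0 9F A5 83 F1 8F A8 A8 6B.

D1 B8 F2 AA BA 9D F0 A5 8E B5 F0 9F A5 83 F1 8F A8 A8 6B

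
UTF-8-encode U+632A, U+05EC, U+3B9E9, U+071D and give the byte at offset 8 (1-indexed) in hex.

0xA7

1-indexed offset 8 is 0-indexed offset 7.
U+632A → 3-byte form E6 8C AA at offsets 0–2.
U+05EC → 2-byte form D7 AC at offsets 3–4.
U+3B9E9 → 4-byte form F0 BB A7 A9 at offsets 5–8.
Offset 7 falls in char 3's range; it's byte 3 of F0 BB A7 A9 = 0xA7.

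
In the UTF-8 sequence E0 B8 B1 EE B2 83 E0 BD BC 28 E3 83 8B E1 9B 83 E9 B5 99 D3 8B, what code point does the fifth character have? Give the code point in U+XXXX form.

U+30CB

Offset 0: leading byte 0xE0 = 11100000 → 3-byte char #1 = E0 B8 B1.
Offset 3: leading byte 0xEE = 11101110 → 3-byte char #2 = EE B2 83.
Offset 6: leading byte 0xE0 = 11100000 → 3-byte char #3 = E0 BD BC.
Offset 9: leading byte 0x28 = 00101000 → 1-byte char #4 = 28.
Offset 10: leading byte 0xE3 = 11100011 → 3-byte char #5 = E3 83 8B.
Leading byte 0xE3 = 11100011 matches 1110xxxx → 3-byte sequence.
Byte 1: 0xE3 = 11100011, payload 0011 (4 bits).
Byte 2: 0x83 = 10000011 (10xxxxxx ✓), payload 000011.
Byte 3: 0x8B = 10001011 (10xxxxxx ✓), payload 001011.
Concatenate: 0011000011001011 = 0x30CB (16 bits → U+30CB).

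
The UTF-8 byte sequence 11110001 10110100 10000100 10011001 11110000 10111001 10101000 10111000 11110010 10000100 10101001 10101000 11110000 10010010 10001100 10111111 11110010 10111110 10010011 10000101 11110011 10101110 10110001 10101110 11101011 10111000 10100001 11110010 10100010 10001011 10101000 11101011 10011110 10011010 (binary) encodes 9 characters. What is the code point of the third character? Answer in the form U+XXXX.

U+84A68

Offset 0: leading byte 0xF1 = 11110001 → 4-byte char #1 = F1 B4 84 99.
Offset 4: leading byte 0xF0 = 11110000 → 4-byte char #2 = F0 B9 A8 B8.
Offset 8: leading byte 0xF2 = 11110010 → 4-byte char #3 = F2 84 A9 A8.
Leading byte 0xF2 = 11110010 matches 11110xxx → 4-byte sequence.
Byte 1: 0xF2 = 11110010, payload 010 (3 bits).
Byte 2: 0x84 = 10000100 (10xxxxxx ✓), payload 000100.
Byte 3: 0xA9 = 10101001 (10xxxxxx ✓), payload 101001.
Byte 4: 0xA8 = 10101000 (10xxxxxx ✓), payload 101000.
Concatenate: 010000100101001101000 = 0x84A68 (21 bits → U+84A68).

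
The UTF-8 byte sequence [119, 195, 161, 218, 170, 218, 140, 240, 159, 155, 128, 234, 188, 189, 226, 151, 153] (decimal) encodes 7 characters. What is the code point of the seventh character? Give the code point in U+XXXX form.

Offset 0: leading byte 0x77 = 01110111 → 1-byte char #1 = 77.
Offset 1: leading byte 0xC3 = 11000011 → 2-byte char #2 = C3 A1.
Offset 3: leading byte 0xDA = 11011010 → 2-byte char #3 = DA AA.
Offset 5: leading byte 0xDA = 11011010 → 2-byte char #4 = DA 8C.
Offset 7: leading byte 0xF0 = 11110000 → 4-byte char #5 = F0 9F 9B 80.
Offset 11: leading byte 0xEA = 11101010 → 3-byte char #6 = EA BC BD.
Offset 14: leading byte 0xE2 = 11100010 → 3-byte char #7 = E2 97 99.
Leading byte 0xE2 = 11100010 matches 1110xxxx → 3-byte sequence.
Byte 1: 0xE2 = 11100010, payload 0010 (4 bits).
Byte 2: 0x97 = 10010111 (10xxxxxx ✓), payload 010111.
Byte 3: 0x99 = 10011001 (10xxxxxx ✓), payload 011001.
Concatenate: 0010010111011001 = 0x25D9 (16 bits → U+25D9).

U+25D9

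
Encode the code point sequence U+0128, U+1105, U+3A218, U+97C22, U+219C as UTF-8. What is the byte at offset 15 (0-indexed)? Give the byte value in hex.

0x9C

U+0128 → 2-byte form C4 A8 at offsets 0–1.
U+1105 → 3-byte form E1 84 85 at offsets 2–4.
U+3A218 → 4-byte form F0 BA 88 98 at offsets 5–8.
U+97C22 → 4-byte form F2 97 B0 A2 at offsets 9–12.
U+219C → 3-byte form E2 86 9C at offsets 13–15.
Offset 15 falls in char 5's range; it's byte 3 of E2 86 9C = 0x9C.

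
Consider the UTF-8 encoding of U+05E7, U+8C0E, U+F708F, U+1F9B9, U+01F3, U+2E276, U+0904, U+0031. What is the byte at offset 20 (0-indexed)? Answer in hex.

0xA4

U+05E7 → 2-byte form D7 A7 at offsets 0–1.
U+8C0E → 3-byte form E8 B0 8E at offsets 2–4.
U+F708F → 4-byte form F3 B7 82 8F at offsets 5–8.
U+1F9B9 → 4-byte form F0 9F A6 B9 at offsets 9–12.
U+01F3 → 2-byte form C7 B3 at offsets 13–14.
U+2E276 → 4-byte form F0 AE 89 B6 at offsets 15–18.
U+0904 → 3-byte form E0 A4 84 at offsets 19–21.
Offset 20 falls in char 7's range; it's byte 2 of E0 A4 84 = 0xA4.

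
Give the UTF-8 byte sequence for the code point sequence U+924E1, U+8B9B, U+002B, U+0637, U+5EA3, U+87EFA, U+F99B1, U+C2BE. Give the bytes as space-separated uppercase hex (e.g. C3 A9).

U+924E1: 4-byte form → F2 92 93 A1.
U+8B9B: 3-byte form → E8 AE 9B.
U+002B: 1-byte form → 2B.
U+0637: 2-byte form → D8 B7.
U+5EA3: 3-byte form → E5 BA A3.
U+87EFA: 4-byte form → F2 87 BB BA.
U+F99B1: 4-byte form → F3 B9 A6 B1.
U+C2BE: 3-byte form → EC 8A BE.
Concatenated (24 bytes): F2 92 93 A1 E8 AE 9B 2B D8 B7 E5 BA A3 F2 87 BB BA F3 B9 A6 B1 EC 8A BE.

F2 92 93 A1 E8 AE 9B 2B D8 B7 E5 BA A3 F2 87 BB BA F3 B9 A6 B1 EC 8A BE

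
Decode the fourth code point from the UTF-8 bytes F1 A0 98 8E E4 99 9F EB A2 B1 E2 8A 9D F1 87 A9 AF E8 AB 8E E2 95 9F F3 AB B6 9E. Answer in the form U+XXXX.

Offset 0: leading byte 0xF1 = 11110001 → 4-byte char #1 = F1 A0 98 8E.
Offset 4: leading byte 0xE4 = 11100100 → 3-byte char #2 = E4 99 9F.
Offset 7: leading byte 0xEB = 11101011 → 3-byte char #3 = EB A2 B1.
Offset 10: leading byte 0xE2 = 11100010 → 3-byte char #4 = E2 8A 9D.
Leading byte 0xE2 = 11100010 matches 1110xxxx → 3-byte sequence.
Byte 1: 0xE2 = 11100010, payload 0010 (4 bits).
Byte 2: 0x8A = 10001010 (10xxxxxx ✓), payload 001010.
Byte 3: 0x9D = 10011101 (10xxxxxx ✓), payload 011101.
Concatenate: 0010001010011101 = 0x229D (16 bits → U+229D).

U+229D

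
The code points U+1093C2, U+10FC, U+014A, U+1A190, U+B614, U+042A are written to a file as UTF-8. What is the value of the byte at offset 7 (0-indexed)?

0xC5

U+1093C2 → 4-byte form F4 89 8F 82 at offsets 0–3.
U+10FC → 3-byte form E1 83 BC at offsets 4–6.
U+014A → 2-byte form C5 8A at offsets 7–8.
Offset 7 falls in char 3's range; it's byte 1 of C5 8A = 0xC5.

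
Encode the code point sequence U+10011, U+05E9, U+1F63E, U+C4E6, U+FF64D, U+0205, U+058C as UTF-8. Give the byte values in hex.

U+10011: 4-byte form → F0 90 80 91.
U+05E9: 2-byte form → D7 A9.
U+1F63E: 4-byte form → F0 9F 98 BE.
U+C4E6: 3-byte form → EC 93 A6.
U+FF64D: 4-byte form → F3 BF 99 8D.
U+0205: 2-byte form → C8 85.
U+058C: 2-byte form → D6 8C.
Concatenated (21 bytes): F0 90 80 91 D7 A9 F0 9F 98 BE EC 93 A6 F3 BF 99 8D C8 85 D6 8C.

F0 90 80 91 D7 A9 F0 9F 98 BE EC 93 A6 F3 BF 99 8D C8 85 D6 8C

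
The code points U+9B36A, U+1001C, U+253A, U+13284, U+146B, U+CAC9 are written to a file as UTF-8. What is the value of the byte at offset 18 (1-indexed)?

1-indexed offset 18 is 0-indexed offset 17.
U+9B36A → 4-byte form F2 9B 8D AA at offsets 0–3.
U+1001C → 4-byte form F0 90 80 9C at offsets 4–7.
U+253A → 3-byte form E2 94 BA at offsets 8–10.
U+13284 → 4-byte form F0 93 8A 84 at offsets 11–14.
U+146B → 3-byte form E1 91 AB at offsets 15–17.
Offset 17 falls in char 5's range; it's byte 3 of E1 91 AB = 0xAB.

0xAB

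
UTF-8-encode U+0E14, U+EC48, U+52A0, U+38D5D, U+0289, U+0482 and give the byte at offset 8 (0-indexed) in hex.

U+0E14 → 3-byte form E0 B8 94 at offsets 0–2.
U+EC48 → 3-byte form EE B1 88 at offsets 3–5.
U+52A0 → 3-byte form E5 8A A0 at offsets 6–8.
Offset 8 falls in char 3's range; it's byte 3 of E5 8A A0 = 0xA0.

0xA0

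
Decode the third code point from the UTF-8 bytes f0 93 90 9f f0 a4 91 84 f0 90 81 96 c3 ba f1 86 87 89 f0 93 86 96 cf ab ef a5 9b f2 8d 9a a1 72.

U+10056

Offset 0: leading byte 0xF0 = 11110000 → 4-byte char #1 = F0 93 90 9F.
Offset 4: leading byte 0xF0 = 11110000 → 4-byte char #2 = F0 A4 91 84.
Offset 8: leading byte 0xF0 = 11110000 → 4-byte char #3 = F0 90 81 96.
Leading byte 0xF0 = 11110000 matches 11110xxx → 4-byte sequence.
Byte 1: 0xF0 = 11110000, payload 000 (3 bits).
Byte 2: 0x90 = 10010000 (10xxxxxx ✓), payload 010000.
Byte 3: 0x81 = 10000001 (10xxxxxx ✓), payload 000001.
Byte 4: 0x96 = 10010110 (10xxxxxx ✓), payload 010110.
Concatenate: 000010000000001010110 = 0x10056 (21 bits → U+10056).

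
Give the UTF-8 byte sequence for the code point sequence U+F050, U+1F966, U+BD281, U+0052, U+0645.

U+F050: 3-byte form → EF 81 90.
U+1F966: 4-byte form → F0 9F A5 A6.
U+BD281: 4-byte form → F2 BD 8A 81.
U+0052: 1-byte form → 52.
U+0645: 2-byte form → D9 85.
Concatenated (14 bytes): EF 81 90 F0 9F A5 A6 F2 BD 8A 81 52 D9 85.

EF 81 90 F0 9F A5 A6 F2 BD 8A 81 52 D9 85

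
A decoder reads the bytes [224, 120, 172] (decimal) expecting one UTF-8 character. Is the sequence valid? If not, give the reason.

Leading byte 0xE0 = 11100000 → 3-byte form.
Byte 2 is 0x78 = 01111000, which is not 10xxxxxx — expected a continuation byte.

invalid (non-continuation byte where continuation expected)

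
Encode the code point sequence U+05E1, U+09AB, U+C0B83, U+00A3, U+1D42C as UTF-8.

U+05E1: 2-byte form → D7 A1.
U+09AB: 3-byte form → E0 A6 AB.
U+C0B83: 4-byte form → F3 80 AE 83.
U+00A3: 2-byte form → C2 A3.
U+1D42C: 4-byte form → F0 9D 90 AC.
Concatenated (15 bytes): D7 A1 E0 A6 AB F3 80 AE 83 C2 A3 F0 9D 90 AC.

D7 A1 E0 A6 AB F3 80 AE 83 C2 A3 F0 9D 90 AC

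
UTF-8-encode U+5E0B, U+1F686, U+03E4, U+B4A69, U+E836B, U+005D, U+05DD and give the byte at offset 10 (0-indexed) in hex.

U+5E0B → 3-byte form E5 B8 8B at offsets 0–2.
U+1F686 → 4-byte form F0 9F 9A 86 at offsets 3–6.
U+03E4 → 2-byte form CF A4 at offsets 7–8.
U+B4A69 → 4-byte form F2 B4 A9 A9 at offsets 9–12.
Offset 10 falls in char 4's range; it's byte 2 of F2 B4 A9 A9 = 0xB4.

0xB4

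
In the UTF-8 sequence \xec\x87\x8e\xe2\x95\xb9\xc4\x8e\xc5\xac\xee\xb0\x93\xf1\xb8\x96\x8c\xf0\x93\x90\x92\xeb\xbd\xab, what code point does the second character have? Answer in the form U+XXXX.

Offset 0: leading byte 0xEC = 11101100 → 3-byte char #1 = EC 87 8E.
Offset 3: leading byte 0xE2 = 11100010 → 3-byte char #2 = E2 95 B9.
Leading byte 0xE2 = 11100010 matches 1110xxxx → 3-byte sequence.
Byte 1: 0xE2 = 11100010, payload 0010 (4 bits).
Byte 2: 0x95 = 10010101 (10xxxxxx ✓), payload 010101.
Byte 3: 0xB9 = 10111001 (10xxxxxx ✓), payload 111001.
Concatenate: 0010010101111001 = 0x2579 (16 bits → U+2579).

U+2579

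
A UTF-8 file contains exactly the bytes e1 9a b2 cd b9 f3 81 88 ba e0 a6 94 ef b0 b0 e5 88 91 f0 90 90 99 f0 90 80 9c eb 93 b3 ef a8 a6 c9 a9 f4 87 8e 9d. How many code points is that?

Byte at offset 0: 0xE1 = 11100001 → 3-byte char (#1). Advance 3.
Byte at offset 3: 0xCD = 11001101 → 2-byte char (#2). Advance 2.
Byte at offset 5: 0xF3 = 11110011 → 4-byte char (#3). Advance 4.
Byte at offset 9: 0xE0 = 11100000 → 3-byte char (#4). Advance 3.
Byte at offset 12: 0xEF = 11101111 → 3-byte char (#5). Advance 3.
Byte at offset 15: 0xE5 = 11100101 → 3-byte char (#6). Advance 3.
Byte at offset 18: 0xF0 = 11110000 → 4-byte char (#7). Advance 4.
Byte at offset 22: 0xF0 = 11110000 → 4-byte char (#8). Advance 4.
Byte at offset 26: 0xEB = 11101011 → 3-byte char (#9). Advance 3.
Byte at offset 29: 0xEF = 11101111 → 3-byte char (#10). Advance 3.
Byte at offset 32: 0xC9 = 11001001 → 2-byte char (#11). Advance 2.
Byte at offset 34: 0xF4 = 11110100 → 4-byte char (#12). Advance 4.
Reached end at offset 38 after 12 code points.

12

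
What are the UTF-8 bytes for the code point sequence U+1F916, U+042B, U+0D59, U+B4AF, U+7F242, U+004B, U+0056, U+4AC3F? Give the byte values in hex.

F0 9F A4 96 D0 AB E0 B5 99 EB 92 AF F1 BF 89 82 4B 56 F1 8A B0 BF

U+1F916: 4-byte form → F0 9F A4 96.
U+042B: 2-byte form → D0 AB.
U+0D59: 3-byte form → E0 B5 99.
U+B4AF: 3-byte form → EB 92 AF.
U+7F242: 4-byte form → F1 BF 89 82.
U+004B: 1-byte form → 4B.
U+0056: 1-byte form → 56.
U+4AC3F: 4-byte form → F1 8A B0 BF.
Concatenated (22 bytes): F0 9F A4 96 D0 AB E0 B5 99 EB 92 AF F1 BF 89 82 4B 56 F1 8A B0 BF.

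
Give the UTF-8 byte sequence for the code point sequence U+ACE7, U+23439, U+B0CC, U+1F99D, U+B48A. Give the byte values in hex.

EA B3 A7 F0 A3 90 B9 EB 83 8C F0 9F A6 9D EB 92 8A

U+ACE7: 3-byte form → EA B3 A7.
U+23439: 4-byte form → F0 A3 90 B9.
U+B0CC: 3-byte form → EB 83 8C.
U+1F99D: 4-byte form → F0 9F A6 9D.
U+B48A: 3-byte form → EB 92 8A.
Concatenated (17 bytes): EA B3 A7 F0 A3 90 B9 EB 83 8C F0 9F A6 9D EB 92 8A.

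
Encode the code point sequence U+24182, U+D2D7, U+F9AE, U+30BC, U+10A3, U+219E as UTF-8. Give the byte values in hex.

F0 A4 86 82 ED 8B 97 EF A6 AE E3 82 BC E1 82 A3 E2 86 9E

U+24182: 4-byte form → F0 A4 86 82.
U+D2D7: 3-byte form → ED 8B 97.
U+F9AE: 3-byte form → EF A6 AE.
U+30BC: 3-byte form → E3 82 BC.
U+10A3: 3-byte form → E1 82 A3.
U+219E: 3-byte form → E2 86 9E.
Concatenated (19 bytes): F0 A4 86 82 ED 8B 97 EF A6 AE E3 82 BC E1 82 A3 E2 86 9E.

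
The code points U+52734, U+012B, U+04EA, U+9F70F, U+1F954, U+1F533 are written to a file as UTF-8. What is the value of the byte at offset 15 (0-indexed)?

U+52734 → 4-byte form F1 92 9C B4 at offsets 0–3.
U+012B → 2-byte form C4 AB at offsets 4–5.
U+04EA → 2-byte form D3 AA at offsets 6–7.
U+9F70F → 4-byte form F2 9F 9C 8F at offsets 8–11.
U+1F954 → 4-byte form F0 9F A5 94 at offsets 12–15.
Offset 15 falls in char 5's range; it's byte 4 of F0 9F A5 94 = 0x94.

0x94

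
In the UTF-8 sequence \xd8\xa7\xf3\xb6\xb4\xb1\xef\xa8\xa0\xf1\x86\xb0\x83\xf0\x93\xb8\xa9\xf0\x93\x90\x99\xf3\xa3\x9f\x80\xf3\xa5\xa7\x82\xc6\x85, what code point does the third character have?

Offset 0: leading byte 0xD8 = 11011000 → 2-byte char #1 = D8 A7.
Offset 2: leading byte 0xF3 = 11110011 → 4-byte char #2 = F3 B6 B4 B1.
Offset 6: leading byte 0xEF = 11101111 → 3-byte char #3 = EF A8 A0.
Leading byte 0xEF = 11101111 matches 1110xxxx → 3-byte sequence.
Byte 1: 0xEF = 11101111, payload 1111 (4 bits).
Byte 2: 0xA8 = 10101000 (10xxxxxx ✓), payload 101000.
Byte 3: 0xA0 = 10100000 (10xxxxxx ✓), payload 100000.
Concatenate: 1111101000100000 = 0xFA20 (16 bits → U+FA20).

U+FA20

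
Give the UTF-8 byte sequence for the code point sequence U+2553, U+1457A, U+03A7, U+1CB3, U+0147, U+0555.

E2 95 93 F0 94 95 BA CE A7 E1 B2 B3 C5 87 D5 95

U+2553: 3-byte form → E2 95 93.
U+1457A: 4-byte form → F0 94 95 BA.
U+03A7: 2-byte form → CE A7.
U+1CB3: 3-byte form → E1 B2 B3.
U+0147: 2-byte form → C5 87.
U+0555: 2-byte form → D5 95.
Concatenated (16 bytes): E2 95 93 F0 94 95 BA CE A7 E1 B2 B3 C5 87 D5 95.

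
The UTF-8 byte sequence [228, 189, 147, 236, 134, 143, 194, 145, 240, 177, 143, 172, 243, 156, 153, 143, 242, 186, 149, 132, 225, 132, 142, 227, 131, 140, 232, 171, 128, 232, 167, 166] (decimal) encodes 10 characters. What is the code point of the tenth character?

U+89E6

Offset 0: leading byte 0xE4 = 11100100 → 3-byte char #1 = E4 BD 93.
Offset 3: leading byte 0xEC = 11101100 → 3-byte char #2 = EC 86 8F.
Offset 6: leading byte 0xC2 = 11000010 → 2-byte char #3 = C2 91.
Offset 8: leading byte 0xF0 = 11110000 → 4-byte char #4 = F0 B1 8F AC.
Offset 12: leading byte 0xF3 = 11110011 → 4-byte char #5 = F3 9C 99 8F.
Offset 16: leading byte 0xF2 = 11110010 → 4-byte char #6 = F2 BA 95 84.
Offset 20: leading byte 0xE1 = 11100001 → 3-byte char #7 = E1 84 8E.
Offset 23: leading byte 0xE3 = 11100011 → 3-byte char #8 = E3 83 8C.
Offset 26: leading byte 0xE8 = 11101000 → 3-byte char #9 = E8 AB 80.
Offset 29: leading byte 0xE8 = 11101000 → 3-byte char #10 = E8 A7 A6.
Leading byte 0xE8 = 11101000 matches 1110xxxx → 3-byte sequence.
Byte 1: 0xE8 = 11101000, payload 1000 (4 bits).
Byte 2: 0xA7 = 10100111 (10xxxxxx ✓), payload 100111.
Byte 3: 0xA6 = 10100110 (10xxxxxx ✓), payload 100110.
Concatenate: 1000100111100110 = 0x89E6 (16 bits → U+89E6).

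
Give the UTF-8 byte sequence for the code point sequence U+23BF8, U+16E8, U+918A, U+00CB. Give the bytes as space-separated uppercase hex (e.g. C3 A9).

U+23BF8: 4-byte form → F0 A3 AF B8.
U+16E8: 3-byte form → E1 9B A8.
U+918A: 3-byte form → E9 86 8A.
U+00CB: 2-byte form → C3 8B.
Concatenated (12 bytes): F0 A3 AF B8 E1 9B A8 E9 86 8A C3 8B.

F0 A3 AF B8 E1 9B A8 E9 86 8A C3 8B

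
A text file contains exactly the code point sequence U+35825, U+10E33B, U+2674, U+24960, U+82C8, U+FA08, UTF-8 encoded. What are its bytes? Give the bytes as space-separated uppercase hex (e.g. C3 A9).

F0 B5 A0 A5 F4 8E 8C BB E2 99 B4 F0 A4 A5 A0 E8 8B 88 EF A8 88

U+35825: 4-byte form → F0 B5 A0 A5.
U+10E33B: 4-byte form → F4 8E 8C BB.
U+2674: 3-byte form → E2 99 B4.
U+24960: 4-byte form → F0 A4 A5 A0.
U+82C8: 3-byte form → E8 8B 88.
U+FA08: 3-byte form → EF A8 88.
Concatenated (21 bytes): F0 B5 A0 A5 F4 8E 8C BB E2 99 B4 F0 A4 A5 A0 E8 8B 88 EF A8 88.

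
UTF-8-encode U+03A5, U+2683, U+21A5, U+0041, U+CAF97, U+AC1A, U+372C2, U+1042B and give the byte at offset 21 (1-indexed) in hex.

0xF0

1-indexed offset 21 is 0-indexed offset 20.
U+03A5 → 2-byte form CE A5 at offsets 0–1.
U+2683 → 3-byte form E2 9A 83 at offsets 2–4.
U+21A5 → 3-byte form E2 86 A5 at offsets 5–7.
U+0041 → 1-byte form 41 at offsets 8–8.
U+CAF97 → 4-byte form F3 8A BE 97 at offsets 9–12.
U+AC1A → 3-byte form EA B0 9A at offsets 13–15.
U+372C2 → 4-byte form F0 B7 8B 82 at offsets 16–19.
U+1042B → 4-byte form F0 90 90 AB at offsets 20–23.
Offset 20 falls in char 8's range; it's byte 1 of F0 90 90 AB = 0xF0.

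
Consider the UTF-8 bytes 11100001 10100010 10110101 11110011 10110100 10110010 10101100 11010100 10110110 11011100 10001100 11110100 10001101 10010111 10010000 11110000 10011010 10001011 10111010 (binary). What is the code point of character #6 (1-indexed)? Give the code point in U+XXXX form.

U+1A2FA

Offset 0: leading byte 0xE1 = 11100001 → 3-byte char #1 = E1 A2 B5.
Offset 3: leading byte 0xF3 = 11110011 → 4-byte char #2 = F3 B4 B2 AC.
Offset 7: leading byte 0xD4 = 11010100 → 2-byte char #3 = D4 B6.
Offset 9: leading byte 0xDC = 11011100 → 2-byte char #4 = DC 8C.
Offset 11: leading byte 0xF4 = 11110100 → 4-byte char #5 = F4 8D 97 90.
Offset 15: leading byte 0xF0 = 11110000 → 4-byte char #6 = F0 9A 8B BA.
Leading byte 0xF0 = 11110000 matches 11110xxx → 4-byte sequence.
Byte 1: 0xF0 = 11110000, payload 000 (3 bits).
Byte 2: 0x9A = 10011010 (10xxxxxx ✓), payload 011010.
Byte 3: 0x8B = 10001011 (10xxxxxx ✓), payload 001011.
Byte 4: 0xBA = 10111010 (10xxxxxx ✓), payload 111010.
Concatenate: 000011010001011111010 = 0x1A2FA (21 bits → U+1A2FA).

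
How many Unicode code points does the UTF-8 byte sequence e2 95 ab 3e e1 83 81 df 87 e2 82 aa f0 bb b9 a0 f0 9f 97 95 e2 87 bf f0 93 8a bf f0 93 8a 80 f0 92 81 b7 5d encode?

12

Byte at offset 0: 0xE2 = 11100010 → 3-byte char (#1). Advance 3.
Byte at offset 3: 0x3E = 00111110 → 1-byte char (#2). Advance 1.
Byte at offset 4: 0xE1 = 11100001 → 3-byte char (#3). Advance 3.
Byte at offset 7: 0xDF = 11011111 → 2-byte char (#4). Advance 2.
Byte at offset 9: 0xE2 = 11100010 → 3-byte char (#5). Advance 3.
Byte at offset 12: 0xF0 = 11110000 → 4-byte char (#6). Advance 4.
Byte at offset 16: 0xF0 = 11110000 → 4-byte char (#7). Advance 4.
Byte at offset 20: 0xE2 = 11100010 → 3-byte char (#8). Advance 3.
Byte at offset 23: 0xF0 = 11110000 → 4-byte char (#9). Advance 4.
Byte at offset 27: 0xF0 = 11110000 → 4-byte char (#10). Advance 4.
Byte at offset 31: 0xF0 = 11110000 → 4-byte char (#11). Advance 4.
Byte at offset 35: 0x5D = 01011101 → 1-byte char (#12). Advance 1.
Reached end at offset 36 after 12 code points.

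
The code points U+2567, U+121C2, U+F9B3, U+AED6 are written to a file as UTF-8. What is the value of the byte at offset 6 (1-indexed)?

0x87

1-indexed offset 6 is 0-indexed offset 5.
U+2567 → 3-byte form E2 95 A7 at offsets 0–2.
U+121C2 → 4-byte form F0 92 87 82 at offsets 3–6.
Offset 5 falls in char 2's range; it's byte 3 of F0 92 87 82 = 0x87.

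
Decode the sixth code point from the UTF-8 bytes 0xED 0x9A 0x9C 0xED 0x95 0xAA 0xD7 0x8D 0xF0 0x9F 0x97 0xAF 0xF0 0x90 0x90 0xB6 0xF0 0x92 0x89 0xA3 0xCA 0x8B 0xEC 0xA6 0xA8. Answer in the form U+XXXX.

Offset 0: leading byte 0xED = 11101101 → 3-byte char #1 = ED 9A 9C.
Offset 3: leading byte 0xED = 11101101 → 3-byte char #2 = ED 95 AA.
Offset 6: leading byte 0xD7 = 11010111 → 2-byte char #3 = D7 8D.
Offset 8: leading byte 0xF0 = 11110000 → 4-byte char #4 = F0 9F 97 AF.
Offset 12: leading byte 0xF0 = 11110000 → 4-byte char #5 = F0 90 90 B6.
Offset 16: leading byte 0xF0 = 11110000 → 4-byte char #6 = F0 92 89 A3.
Leading byte 0xF0 = 11110000 matches 11110xxx → 4-byte sequence.
Byte 1: 0xF0 = 11110000, payload 000 (3 bits).
Byte 2: 0x92 = 10010010 (10xxxxxx ✓), payload 010010.
Byte 3: 0x89 = 10001001 (10xxxxxx ✓), payload 001001.
Byte 4: 0xA3 = 10100011 (10xxxxxx ✓), payload 100011.
Concatenate: 000010010001001100011 = 0x12263 (21 bits → U+12263).

U+12263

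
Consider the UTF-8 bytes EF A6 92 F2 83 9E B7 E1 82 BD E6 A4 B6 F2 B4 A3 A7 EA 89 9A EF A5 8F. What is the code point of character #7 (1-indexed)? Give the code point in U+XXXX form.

U+F94F

Offset 0: leading byte 0xEF = 11101111 → 3-byte char #1 = EF A6 92.
Offset 3: leading byte 0xF2 = 11110010 → 4-byte char #2 = F2 83 9E B7.
Offset 7: leading byte 0xE1 = 11100001 → 3-byte char #3 = E1 82 BD.
Offset 10: leading byte 0xE6 = 11100110 → 3-byte char #4 = E6 A4 B6.
Offset 13: leading byte 0xF2 = 11110010 → 4-byte char #5 = F2 B4 A3 A7.
Offset 17: leading byte 0xEA = 11101010 → 3-byte char #6 = EA 89 9A.
Offset 20: leading byte 0xEF = 11101111 → 3-byte char #7 = EF A5 8F.
Leading byte 0xEF = 11101111 matches 1110xxxx → 3-byte sequence.
Byte 1: 0xEF = 11101111, payload 1111 (4 bits).
Byte 2: 0xA5 = 10100101 (10xxxxxx ✓), payload 100101.
Byte 3: 0x8F = 10001111 (10xxxxxx ✓), payload 001111.
Concatenate: 1111100101001111 = 0xF94F (16 bits → U+F94F).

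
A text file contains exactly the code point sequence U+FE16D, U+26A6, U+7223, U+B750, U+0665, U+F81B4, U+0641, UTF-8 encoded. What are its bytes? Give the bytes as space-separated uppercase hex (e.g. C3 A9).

U+FE16D: 4-byte form → F3 BE 85 AD.
U+26A6: 3-byte form → E2 9A A6.
U+7223: 3-byte form → E7 88 A3.
U+B750: 3-byte form → EB 9D 90.
U+0665: 2-byte form → D9 A5.
U+F81B4: 4-byte form → F3 B8 86 B4.
U+0641: 2-byte form → D9 81.
Concatenated (21 bytes): F3 BE 85 AD E2 9A A6 E7 88 A3 EB 9D 90 D9 A5 F3 B8 86 B4 D9 81.

F3 BE 85 AD E2 9A A6 E7 88 A3 EB 9D 90 D9 A5 F3 B8 86 B4 D9 81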